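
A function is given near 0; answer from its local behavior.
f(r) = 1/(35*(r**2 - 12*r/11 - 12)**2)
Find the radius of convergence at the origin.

The radius of convergence is -6/11 + (4/11)*sqrt(93).

Denominator factor (r**2 - 12*r/11 - 12)^2: discriminant 5952/121, real irrational roots 6/11 + (4/11)*sqrt(93) and 6/11 - (4/11)*sqrt(93); poles of order 2, moduli 6/11 + (4/11)*sqrt(93) and -6/11 + (4/11)*sqrt(93).
The radius of convergence is the smallest modulus among the singular points: -6/11 + (4/11)*sqrt(93).


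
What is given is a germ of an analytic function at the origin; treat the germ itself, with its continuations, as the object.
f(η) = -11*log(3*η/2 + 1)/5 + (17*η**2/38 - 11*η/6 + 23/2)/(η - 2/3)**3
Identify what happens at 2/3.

The denominator factor η - 2/3 vanishes at 2/3 and appears to the power 3; the numerator there equals 3583/342, nonzero, and no other factor vanishes.
The branch terms are analytic at this point.
Hence a pole whose order is the multiplicity, 3.

The point is a pole of order 3.


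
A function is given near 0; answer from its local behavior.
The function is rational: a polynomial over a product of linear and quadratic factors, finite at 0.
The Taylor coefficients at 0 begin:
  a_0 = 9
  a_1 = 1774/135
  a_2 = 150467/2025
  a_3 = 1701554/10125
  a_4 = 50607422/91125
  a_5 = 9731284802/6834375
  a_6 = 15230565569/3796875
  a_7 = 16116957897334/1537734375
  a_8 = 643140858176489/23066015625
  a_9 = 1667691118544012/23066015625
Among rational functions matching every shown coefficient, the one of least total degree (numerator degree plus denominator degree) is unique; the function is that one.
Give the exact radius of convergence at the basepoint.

No rational of total degree below 8 reproduces all 10 coefficients; solving the [2/6] Pade equations on them gives f(ξ) = (-ξ**2/2 + 32*ξ/27 + 9/4)/((ξ + 5/6)**2*(ξ**2 + ξ - 3/5)**2), whose expansion matches every shown term.
Denominator factor (ξ**2 + ξ - 3/5)^2: discriminant 17/5, real irrational roots -1/2 + (1/10)*sqrt(85) and -1/2 - (1/10)*sqrt(85); poles of order 2, moduli -1/2 + (1/10)*sqrt(85) and 1/2 + (1/10)*sqrt(85).
Denominator factor (ξ + 5/6)^2: pole of order 2 at -5/6, modulus 5/6.
The radius of convergence is the smallest modulus among the singular points: -1/2 + (1/10)*sqrt(85).

The radius of convergence is -1/2 + (1/10)*sqrt(85).


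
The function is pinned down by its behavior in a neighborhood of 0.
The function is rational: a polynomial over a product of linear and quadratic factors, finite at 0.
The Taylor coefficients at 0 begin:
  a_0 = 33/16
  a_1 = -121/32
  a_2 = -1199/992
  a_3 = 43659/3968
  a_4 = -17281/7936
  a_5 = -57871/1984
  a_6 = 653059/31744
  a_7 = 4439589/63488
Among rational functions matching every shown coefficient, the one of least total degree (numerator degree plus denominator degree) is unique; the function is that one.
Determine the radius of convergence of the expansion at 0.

The radius of convergence is (2/11)*sqrt(11).

No rational of total degree below 4 reproduces all 8 coefficients; solving the [2/2] Pade equations on them gives f(χ) = (29*χ**2/31 - χ + 3/4)/(χ**2 + 2*χ/11 + 4/11), whose expansion matches every shown term.
Denominator factor (χ**2 + 2*χ/11 + 4/11): discriminant -172/121, complex-conjugate roots (-1/11) + ((1/11)*sqrt(43))*i and (-1/11) - ((1/11)*sqrt(43))*i; poles of order 1, moduli (2/11)*sqrt(11) and (2/11)*sqrt(11).
The radius of convergence is the smallest modulus among the singular points: (2/11)*sqrt(11).


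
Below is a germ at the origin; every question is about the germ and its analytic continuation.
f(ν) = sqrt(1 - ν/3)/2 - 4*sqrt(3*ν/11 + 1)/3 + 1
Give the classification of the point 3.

The point is an algebraic (square-root) branch point.

The term (1/2)*sqrt(1 - ν/(3)) has argument 1 - 3/(3) = 0 at 3: a square-root (algebraic, two-sheeted) branch point; the remaining terms are analytic or single-valued there.


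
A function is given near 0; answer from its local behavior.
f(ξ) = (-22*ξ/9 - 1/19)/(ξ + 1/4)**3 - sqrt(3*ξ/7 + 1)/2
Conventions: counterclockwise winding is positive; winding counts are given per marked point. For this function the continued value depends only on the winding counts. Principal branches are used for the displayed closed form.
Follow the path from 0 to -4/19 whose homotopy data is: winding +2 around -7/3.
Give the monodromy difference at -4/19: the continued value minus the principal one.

The rational part is single-valued and drops out of the difference; each branch term changes only by its own monodromy.
(-1/2)*sqrt(1 - ξ/(-7/3)): winding +2 is even, the square root returns to the same sheet, contribution 0.
Summing the contributions at ξ = -4/19 gives 0.

Continued minus principal equals 0.


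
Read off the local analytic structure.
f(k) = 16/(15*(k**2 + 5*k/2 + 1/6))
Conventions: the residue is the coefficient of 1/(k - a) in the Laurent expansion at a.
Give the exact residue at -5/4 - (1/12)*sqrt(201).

The residue is -(32/1005)*sqrt(201).

The factor k**2 + 5*k/2 + 1/6 splits as (k - a)(k - a') with a = -5/4 - (1/12)*sqrt(201), a' = -5/4 + (1/12)*sqrt(201). At the order-1 pole a set g(k) = (k - a)*f(k) = [16/15] / (k - a').
Simple pole: residue = g(a) at a = -5/4 - (1/12)*sqrt(201), which is -(32/1005)*sqrt(201).


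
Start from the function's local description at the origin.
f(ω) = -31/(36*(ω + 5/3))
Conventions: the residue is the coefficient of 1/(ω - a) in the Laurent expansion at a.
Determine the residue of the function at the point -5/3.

The residue is -31/36.

At the order-1 pole -5/3 set g(ω) = (ω - (-5/3))*f(ω) = -31/36.
Simple pole: residue = g(a) at a = -5/3, which is -31/36.


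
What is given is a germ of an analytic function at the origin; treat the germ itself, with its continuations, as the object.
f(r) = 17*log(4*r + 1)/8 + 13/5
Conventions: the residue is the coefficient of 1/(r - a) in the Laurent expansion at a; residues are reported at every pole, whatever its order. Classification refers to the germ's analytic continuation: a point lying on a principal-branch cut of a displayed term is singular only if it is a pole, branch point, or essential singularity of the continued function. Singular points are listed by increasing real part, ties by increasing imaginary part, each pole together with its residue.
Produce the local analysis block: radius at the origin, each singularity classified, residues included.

Radius of convergence at 0: 1/4.
At -1/4: a logarithmic branch point.

Branch term (17/8)*log(1 - r/(-1/4)): its argument vanishes at r = -1/4, a logarithmic branch point, modulus 1/4.
The radius of convergence is the smallest modulus among the singular points: 1/4.


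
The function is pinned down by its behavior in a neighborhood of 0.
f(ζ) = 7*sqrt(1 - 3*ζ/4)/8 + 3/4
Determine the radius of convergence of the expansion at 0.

Branch term (7/8)*sqrt(1 - ζ/(4/3)): its argument vanishes at ζ = 4/3, a square-root branch point, modulus 4/3.
The radius of convergence is the smallest modulus among the singular points: 4/3.

The radius of convergence is 4/3.


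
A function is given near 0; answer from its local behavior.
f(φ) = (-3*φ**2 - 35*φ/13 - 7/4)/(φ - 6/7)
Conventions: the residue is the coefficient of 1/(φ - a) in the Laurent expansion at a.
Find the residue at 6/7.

At the order-1 pole 6/7 set g(φ) = (φ - (6/7))*f(φ) = -3*φ**2 - 35*φ/13 - 7/4.
Simple pole: residue = g(a) at a = 6/7, which is -15955/2548.

The residue is -15955/2548.


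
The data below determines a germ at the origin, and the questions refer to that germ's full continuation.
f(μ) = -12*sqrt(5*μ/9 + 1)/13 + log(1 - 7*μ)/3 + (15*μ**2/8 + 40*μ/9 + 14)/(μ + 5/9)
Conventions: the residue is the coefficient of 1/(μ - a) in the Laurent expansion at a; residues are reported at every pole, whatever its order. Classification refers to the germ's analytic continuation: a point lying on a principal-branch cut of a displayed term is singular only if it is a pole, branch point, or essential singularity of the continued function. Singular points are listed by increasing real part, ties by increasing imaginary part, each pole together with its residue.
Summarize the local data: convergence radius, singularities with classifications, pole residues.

Denominator factor (μ + 5/9): pole of order 1 at -5/9, modulus 5/9.
Branch term (-12/13)*sqrt(1 - μ/(-9/5)): its argument vanishes at μ = -9/5, a square-root branch point, modulus 9/5.
Branch term (1/3)*log(1 - μ/(1/7)): its argument vanishes at μ = 1/7, a logarithmic branch point, modulus 1/7.
The radius of convergence is the smallest modulus among the singular points: 1/7.
The branch terms are analytic at -5/9 and contribute nothing to the residue; only the rational part matters.
At the order-1 pole -5/9 set g(μ) = (μ - (-5/9))*(rational part) = 15*μ**2/8 + 40*μ/9 + 14.
Simple pole: residue = g(a) at a = -5/9, which is 7847/648.
List the singular points by increasing real part (a conjugate pair: the negative imaginary part first).

Radius of convergence at 0: 1/7.
At -9/5: an algebraic (square-root) branch point.
At -5/9: a pole of order 1; residue 7847/648.
At 1/7: a logarithmic branch point.


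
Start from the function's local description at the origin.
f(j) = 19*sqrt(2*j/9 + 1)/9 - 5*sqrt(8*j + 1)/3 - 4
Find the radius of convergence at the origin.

Branch term (19/9)*sqrt(1 - j/(-9/2)): its argument vanishes at j = -9/2, a square-root branch point, modulus 9/2.
Branch term (-5/3)*sqrt(1 - j/(-1/8)): its argument vanishes at j = -1/8, a square-root branch point, modulus 1/8.
The radius of convergence is the smallest modulus among the singular points: 1/8.

The radius of convergence is 1/8.


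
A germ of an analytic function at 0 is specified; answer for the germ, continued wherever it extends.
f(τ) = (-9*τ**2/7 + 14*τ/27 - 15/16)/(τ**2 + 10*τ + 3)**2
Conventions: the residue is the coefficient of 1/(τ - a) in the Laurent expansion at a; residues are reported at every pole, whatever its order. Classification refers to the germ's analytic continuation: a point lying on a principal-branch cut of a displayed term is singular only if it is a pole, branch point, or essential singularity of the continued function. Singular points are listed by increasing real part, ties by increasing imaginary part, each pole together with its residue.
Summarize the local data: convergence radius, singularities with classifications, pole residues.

Radius of convergence at 0: 5 - sqrt(22).
At -5 - sqrt(22): a pole of order 2; residue -(22339/5854464)*sqrt(22).
At -5 + sqrt(22): a pole of order 2; residue (22339/5854464)*sqrt(22).

Denominator factor (τ**2 + 10*τ + 3)^2: discriminant 88, real irrational roots -5 + sqrt(22) and -5 - sqrt(22); poles of order 2, moduli 5 - sqrt(22) and 5 + sqrt(22).
The radius of convergence is the smallest modulus among the singular points: 5 - sqrt(22).
The factor τ**2 + 10*τ + 3 splits as (τ - a)(τ - a') with a = -5 - sqrt(22), a' = -5 + sqrt(22). At the order-2 pole a set g(τ) = (τ - a)^2*f(τ) = [-9*τ**2/7 + 14*τ/27 - 15/16] / (τ - a')^2.
Order-2 pole: residue = g'(a); g'(-5 - sqrt(22)) = -(22339/5854464)*sqrt(22), so the residue is -(22339/5854464)*sqrt(22).
The factor τ**2 + 10*τ + 3 splits as (τ - a)(τ - a') with a = -5 + sqrt(22), a' = -5 - sqrt(22). At the order-2 pole a set g(τ) = (τ - a)^2*f(τ) = [-9*τ**2/7 + 14*τ/27 - 15/16] / (τ - a')^2.
Order-2 pole: residue = g'(a); g'(-5 + sqrt(22)) = (22339/5854464)*sqrt(22), so the residue is (22339/5854464)*sqrt(22).
List the singular points by increasing real part (a conjugate pair: the negative imaginary part first).


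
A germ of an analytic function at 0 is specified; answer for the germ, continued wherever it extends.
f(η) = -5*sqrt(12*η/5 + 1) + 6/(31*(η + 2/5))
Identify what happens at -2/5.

The point is a pole of order 1.

The denominator factor η + 2/5 vanishes at -2/5 and appears to the power 1; the numerator there equals 6/31, nonzero, and no other factor vanishes.
The branch terms are analytic at this point.
Hence a pole whose order is the multiplicity, 1.


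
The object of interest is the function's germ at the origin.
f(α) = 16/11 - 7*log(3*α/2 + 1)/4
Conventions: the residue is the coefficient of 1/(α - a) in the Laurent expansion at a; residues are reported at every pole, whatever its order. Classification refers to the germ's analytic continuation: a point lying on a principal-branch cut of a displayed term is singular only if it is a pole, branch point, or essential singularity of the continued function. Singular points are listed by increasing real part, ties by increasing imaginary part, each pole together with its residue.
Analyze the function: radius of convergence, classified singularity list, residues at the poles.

Branch term (-7/4)*log(1 - α/(-2/3)): its argument vanishes at α = -2/3, a logarithmic branch point, modulus 2/3.
The radius of convergence is the smallest modulus among the singular points: 2/3.

Radius of convergence at 0: 2/3.
At -2/3: a logarithmic branch point.


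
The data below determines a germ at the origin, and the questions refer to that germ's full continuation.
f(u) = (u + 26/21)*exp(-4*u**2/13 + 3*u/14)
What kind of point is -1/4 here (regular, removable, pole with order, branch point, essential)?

There is no denominator, hence no pole anywhere.
The factor exp(-4*u**2/13 + 3*u/14) is entire.
So the germ continues analytically to -1/4.

The point is a regular point.


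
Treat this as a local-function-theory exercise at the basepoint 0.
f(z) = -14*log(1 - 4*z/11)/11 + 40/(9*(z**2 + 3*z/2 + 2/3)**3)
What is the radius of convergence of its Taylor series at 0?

The radius of convergence is (1/3)*sqrt(6).

Denominator factor (z**2 + 3*z/2 + 2/3)^3: discriminant -5/12, complex-conjugate roots (-3/4) + ((1/12)*sqrt(15))*i and (-3/4) - ((1/12)*sqrt(15))*i; poles of order 3, moduli (1/3)*sqrt(6) and (1/3)*sqrt(6).
Branch term (-14/11)*log(1 - z/(11/4)): its argument vanishes at z = 11/4, a logarithmic branch point, modulus 11/4.
The radius of convergence is the smallest modulus among the singular points: (1/3)*sqrt(6).


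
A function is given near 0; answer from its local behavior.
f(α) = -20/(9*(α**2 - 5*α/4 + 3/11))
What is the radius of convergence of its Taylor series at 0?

Denominator factor (α**2 - 5*α/4 + 3/11): discriminant 83/176, real irrational roots 5/8 + (1/88)*sqrt(913) and 5/8 - (1/88)*sqrt(913); poles of order 1, moduli 5/8 + (1/88)*sqrt(913) and 5/8 - (1/88)*sqrt(913).
The radius of convergence is the smallest modulus among the singular points: 5/8 - (1/88)*sqrt(913).

The radius of convergence is 5/8 - (1/88)*sqrt(913).


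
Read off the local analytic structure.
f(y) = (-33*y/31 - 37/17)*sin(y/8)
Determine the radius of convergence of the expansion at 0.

The radius of convergence is infinite.

The factor sin(y/8) is entire and contributes no finite singular point.
The polynomial part has no poles.
No finite singular points: the Taylor series at 0 converges everywhere.


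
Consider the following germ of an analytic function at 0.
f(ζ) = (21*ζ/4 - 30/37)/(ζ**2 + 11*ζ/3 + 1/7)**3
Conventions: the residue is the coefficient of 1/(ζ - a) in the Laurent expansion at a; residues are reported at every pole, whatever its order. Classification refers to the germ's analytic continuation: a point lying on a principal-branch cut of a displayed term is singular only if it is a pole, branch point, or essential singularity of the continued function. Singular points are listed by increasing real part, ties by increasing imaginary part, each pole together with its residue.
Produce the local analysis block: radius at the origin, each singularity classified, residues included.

Denominator factor (ζ**2 + 11*ζ/3 + 1/7)^3: discriminant 811/63, real irrational roots -11/6 + (1/42)*sqrt(5677) and -11/6 - (1/42)*sqrt(5677); poles of order 3, moduli 11/6 - (1/42)*sqrt(5677) and 11/6 + (1/42)*sqrt(5677).
The radius of convergence is the smallest modulus among the singular points: 11/6 - (1/42)*sqrt(5677).
The factor ζ**2 + 11*ζ/3 + 1/7 splits as (ζ - a)(ζ - a') with a = -11/6 - (1/42)*sqrt(5677), a' = -11/6 + (1/42)*sqrt(5677). At the order-3 pole a set g(ζ) = (ζ - a)^3*f(ζ) = [21*ζ/4 - 30/37] / (ζ - a')^3.
Order-3 pole: residue = g''(a)/2; g''(-11/6 - (1/42)*sqrt(5677)) = (110342169/39472468094)*sqrt(5677), so the residue is (110342169/78944936188)*sqrt(5677).
The factor ζ**2 + 11*ζ/3 + 1/7 splits as (ζ - a)(ζ - a') with a = -11/6 + (1/42)*sqrt(5677), a' = -11/6 - (1/42)*sqrt(5677). At the order-3 pole a set g(ζ) = (ζ - a)^3*f(ζ) = [21*ζ/4 - 30/37] / (ζ - a')^3.
Order-3 pole: residue = g''(a)/2; g''(-11/6 + (1/42)*sqrt(5677)) = -(110342169/39472468094)*sqrt(5677), so the residue is -(110342169/78944936188)*sqrt(5677).
List the singular points by increasing real part (a conjugate pair: the negative imaginary part first).

Radius of convergence at 0: 11/6 - (1/42)*sqrt(5677).
At -11/6 - (1/42)*sqrt(5677): a pole of order 3; residue (110342169/78944936188)*sqrt(5677).
At -11/6 + (1/42)*sqrt(5677): a pole of order 3; residue -(110342169/78944936188)*sqrt(5677).


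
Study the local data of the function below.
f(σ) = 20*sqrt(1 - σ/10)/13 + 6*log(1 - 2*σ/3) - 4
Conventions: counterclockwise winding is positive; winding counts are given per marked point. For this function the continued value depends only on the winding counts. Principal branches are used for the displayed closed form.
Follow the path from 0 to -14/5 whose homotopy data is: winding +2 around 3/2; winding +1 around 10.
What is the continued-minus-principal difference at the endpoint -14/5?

Continued minus principal equals (-(32/13)*sqrt(2)) + ((24)*pi)*i.

The rational part is single-valued and drops out of the difference; each branch term changes only by its own monodromy.
(20/13)*sqrt(1 - σ/(10)): winding +1 is odd, the square root flips sign, contributing -2*(20/13)*sqrt(1 - (-14/5)/(10)) = -2*(20/13)*sqrt(32/25) = -(32/13)*sqrt(2).
(6)*log(1 - σ/(3/2)): each positive loop around 3/2 adds 2*pi*i to the log, so winding +2 contributes (6)*(2)*2*pi*i = (24)*pi*i.
Summing the contributions at σ = -14/5 gives (-(32/13)*sqrt(2)) + ((24)*pi)*i.


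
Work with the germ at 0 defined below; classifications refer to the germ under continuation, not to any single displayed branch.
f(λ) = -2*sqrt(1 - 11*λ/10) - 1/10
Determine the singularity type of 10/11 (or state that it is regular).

The term (-2)*sqrt(1 - λ/(10/11)) has argument 1 - 10/11/(10/11) = 0 at 10/11: a square-root (algebraic, two-sheeted) branch point; the remaining terms are analytic or single-valued there.

The point is an algebraic (square-root) branch point.


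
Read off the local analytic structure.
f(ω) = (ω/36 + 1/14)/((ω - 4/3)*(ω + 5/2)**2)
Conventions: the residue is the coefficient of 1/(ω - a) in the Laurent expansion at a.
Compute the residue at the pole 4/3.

The residue is 82/11109.

At the order-1 pole 4/3 set g(ω) = (ω - (4/3))*f(ω) = (ω/36 + 1/14)/(ω + 5/2)**2.
Simple pole: residue = g(a) at a = 4/3, which is 82/11109.


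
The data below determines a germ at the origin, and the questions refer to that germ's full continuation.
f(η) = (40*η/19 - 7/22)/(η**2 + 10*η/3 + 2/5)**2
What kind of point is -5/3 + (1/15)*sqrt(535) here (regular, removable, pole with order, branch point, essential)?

The denominator factor η**2 + 10*η/3 + 2/5 vanishes at -5/3 + (1/15)*sqrt(535) and appears to the power 2; the numerator there equals -4799/1254 + (8/57)*sqrt(535), nonzero, and no other factor vanishes.
Hence a pole whose order is the multiplicity, 2.

The point is a pole of order 2.


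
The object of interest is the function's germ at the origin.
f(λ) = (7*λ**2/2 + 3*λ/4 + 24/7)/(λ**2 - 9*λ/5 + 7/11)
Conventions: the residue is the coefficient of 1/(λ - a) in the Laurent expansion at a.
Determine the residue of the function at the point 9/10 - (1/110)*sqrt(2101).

The residue is 141/40 - (116213/588280)*sqrt(2101).

The factor λ**2 - 9*λ/5 + 7/11 splits as (λ - a)(λ - a') with a = 9/10 - (1/110)*sqrt(2101), a' = 9/10 + (1/110)*sqrt(2101). At the order-1 pole a set g(λ) = (λ - a)*f(λ) = [7*λ**2/2 + 3*λ/4 + 24/7] / (λ - a').
Simple pole: residue = g(a) at a = 9/10 - (1/110)*sqrt(2101), which is 141/40 - (116213/588280)*sqrt(2101).


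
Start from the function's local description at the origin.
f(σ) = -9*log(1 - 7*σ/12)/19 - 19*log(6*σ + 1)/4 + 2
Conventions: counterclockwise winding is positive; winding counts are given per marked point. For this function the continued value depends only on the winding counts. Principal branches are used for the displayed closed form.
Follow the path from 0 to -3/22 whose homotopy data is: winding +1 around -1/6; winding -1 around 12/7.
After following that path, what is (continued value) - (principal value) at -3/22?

Continued minus principal equals -(325/38)*pi*i.

The rational part is single-valued and drops out of the difference; each branch term changes only by its own monodromy.
(-9/19)*log(1 - σ/(12/7)): each positive loop around 12/7 adds 2*pi*i to the log, so winding -1 contributes (-9/19)*(-1)*2*pi*i = (18/19)*pi*i.
(-19/4)*log(1 - σ/(-1/6)): each positive loop around -1/6 adds 2*pi*i to the log, so winding +1 contributes (-19/4)*(1)*2*pi*i = -(19/2)*pi*i.
Summing the contributions at σ = -3/22 gives -(325/38)*pi*i.


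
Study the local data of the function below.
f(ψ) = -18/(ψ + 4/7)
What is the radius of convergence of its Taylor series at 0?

The radius of convergence is 4/7.

Denominator factor (ψ + 4/7): pole of order 1 at -4/7, modulus 4/7.
The radius of convergence is the smallest modulus among the singular points: 4/7.


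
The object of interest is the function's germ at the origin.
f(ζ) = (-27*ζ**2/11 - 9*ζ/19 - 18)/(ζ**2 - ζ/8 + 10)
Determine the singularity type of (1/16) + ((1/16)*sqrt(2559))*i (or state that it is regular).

The point is a pole of order 1.

The denominator factor ζ**2 - ζ/8 + 10 vanishes at (1/16) + ((1/16)*sqrt(2559))*i and appears to the power 1; the numerator there equals (173799/26752) - ((1305/26752)*sqrt(2559))*i, nonzero, and no other factor vanishes.
Hence a pole whose order is the multiplicity, 1.


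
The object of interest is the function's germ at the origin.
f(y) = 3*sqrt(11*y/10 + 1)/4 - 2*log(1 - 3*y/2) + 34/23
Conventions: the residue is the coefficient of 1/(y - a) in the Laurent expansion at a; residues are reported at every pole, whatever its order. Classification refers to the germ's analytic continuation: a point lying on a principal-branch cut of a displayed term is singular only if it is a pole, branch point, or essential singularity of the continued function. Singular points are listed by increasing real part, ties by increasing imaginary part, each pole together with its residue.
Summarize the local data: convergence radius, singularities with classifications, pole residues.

Radius of convergence at 0: 2/3.
At -10/11: an algebraic (square-root) branch point.
At 2/3: a logarithmic branch point.

Branch term (-2)*log(1 - y/(2/3)): its argument vanishes at y = 2/3, a logarithmic branch point, modulus 2/3.
Branch term (3/4)*sqrt(1 - y/(-10/11)): its argument vanishes at y = -10/11, a square-root branch point, modulus 10/11.
The radius of convergence is the smallest modulus among the singular points: 2/3.
List the singular points by increasing real part (a conjugate pair: the negative imaginary part first).


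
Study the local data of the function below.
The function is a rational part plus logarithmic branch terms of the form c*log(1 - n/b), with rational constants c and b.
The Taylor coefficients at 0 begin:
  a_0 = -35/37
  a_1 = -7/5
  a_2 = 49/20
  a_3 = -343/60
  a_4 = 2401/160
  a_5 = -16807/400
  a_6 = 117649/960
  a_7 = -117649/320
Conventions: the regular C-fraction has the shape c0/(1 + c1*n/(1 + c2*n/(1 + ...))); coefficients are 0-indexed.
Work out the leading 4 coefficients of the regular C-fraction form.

Taylor coefficients (read off): a_0 = -35/37, a_1 = -7/5, a_2 = 49/20, a_3 = -343/60.
c0 = a_0 = -35/37. Peel one level at a time: if S = 1 + c*n/S' with S'(0) = 1, then c is the n-coefficient of S and S' = c*n/(S - 1).
S_1 = c0/f = 1 + (-37/25)*n + (11951/2500)*n^2 + ...; c1 = -37/25.
S_2 = c1*n/(S_1 - 1) = 1 + (323/100)*n + (-49/48)*n^2 + ...; c2 = 323/100.
S_3 = c2*n/(S_2 - 1) = 1 + (1225/3876)*n + ...; c3 = 1225/3876.

The regular C-fraction coefficients are [-35/37, -37/25, 323/100, 1225/3876].


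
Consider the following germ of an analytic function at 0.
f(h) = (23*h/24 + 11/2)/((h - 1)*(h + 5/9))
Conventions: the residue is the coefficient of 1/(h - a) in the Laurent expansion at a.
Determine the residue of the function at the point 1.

The residue is 465/112.

At the order-1 pole 1 set g(h) = (h - (1))*f(h) = (23*h/24 + 11/2)/(h + 5/9).
Simple pole: residue = g(a) at a = 1, which is 465/112.


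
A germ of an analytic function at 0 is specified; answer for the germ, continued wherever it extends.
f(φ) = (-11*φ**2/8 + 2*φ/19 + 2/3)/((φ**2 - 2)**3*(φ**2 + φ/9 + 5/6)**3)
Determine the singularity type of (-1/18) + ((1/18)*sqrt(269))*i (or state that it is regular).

The denominator factor φ**2 + φ/9 + 5/6 vanishes at (-1/18) + ((1/18)*sqrt(269))*i and appears to the power 3; the numerator there equals (22139/12312) + ((353/24624)*sqrt(269))*i, nonzero, and no other factor vanishes.
Hence a pole whose order is the multiplicity, 3.

The point is a pole of order 3.


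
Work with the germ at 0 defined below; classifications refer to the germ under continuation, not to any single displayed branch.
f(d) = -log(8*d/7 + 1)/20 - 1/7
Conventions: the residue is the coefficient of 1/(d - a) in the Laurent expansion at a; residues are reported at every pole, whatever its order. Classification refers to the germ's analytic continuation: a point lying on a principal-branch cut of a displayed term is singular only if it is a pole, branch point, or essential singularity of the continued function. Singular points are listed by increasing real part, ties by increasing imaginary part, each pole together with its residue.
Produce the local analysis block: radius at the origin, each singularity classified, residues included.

Radius of convergence at 0: 7/8.
At -7/8: a logarithmic branch point.

Branch term (-1/20)*log(1 - d/(-7/8)): its argument vanishes at d = -7/8, a logarithmic branch point, modulus 7/8.
The radius of convergence is the smallest modulus among the singular points: 7/8.


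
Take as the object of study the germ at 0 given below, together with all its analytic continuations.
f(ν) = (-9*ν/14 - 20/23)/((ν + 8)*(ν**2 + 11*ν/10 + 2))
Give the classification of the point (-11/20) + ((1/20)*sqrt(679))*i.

The denominator factor ν**2 + 11*ν/10 + 2 vanishes at (-11/20) + ((1/20)*sqrt(679))*i and appears to the power 1; the numerator there equals (-3323/6440) - ((9/280)*sqrt(679))*i, nonzero, and no other factor vanishes.
Hence a pole whose order is the multiplicity, 1.

The point is a pole of order 1.


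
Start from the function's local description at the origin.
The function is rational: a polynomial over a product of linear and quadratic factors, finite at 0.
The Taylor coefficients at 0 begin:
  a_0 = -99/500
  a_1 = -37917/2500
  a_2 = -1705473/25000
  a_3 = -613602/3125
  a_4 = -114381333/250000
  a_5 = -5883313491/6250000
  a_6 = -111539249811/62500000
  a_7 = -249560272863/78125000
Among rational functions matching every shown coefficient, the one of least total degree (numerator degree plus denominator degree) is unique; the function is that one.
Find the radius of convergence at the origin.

The radius of convergence is 1 - (1/11)*sqrt(11).

No rational of total degree below 5 reproduces all 8 coefficients; solving the [1/4] Pade equations on them gives f(λ) = (-9*λ - 1/8)/((λ - 5/6)**2*(λ**2 - 2*λ + 10/11)), whose expansion matches every shown term.
Denominator factor (λ - 5/6)^2: pole of order 2 at 5/6, modulus 5/6.
Denominator factor (λ**2 - 2*λ + 10/11): discriminant 4/11, real irrational roots 1 + (1/11)*sqrt(11) and 1 - (1/11)*sqrt(11); poles of order 1, moduli 1 + (1/11)*sqrt(11) and 1 - (1/11)*sqrt(11).
The radius of convergence is the smallest modulus among the singular points: 1 - (1/11)*sqrt(11).


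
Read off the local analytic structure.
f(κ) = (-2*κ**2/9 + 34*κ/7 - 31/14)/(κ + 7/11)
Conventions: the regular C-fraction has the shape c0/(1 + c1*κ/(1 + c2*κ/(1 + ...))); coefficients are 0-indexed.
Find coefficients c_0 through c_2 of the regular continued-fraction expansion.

Taylor coefficients (expand at 0): a_0 = -341/98, a_1 = 8987/686, a_2 = -904805/43218.
c0 = a_0 = -341/98. Peel one level at a time: if S = 1 + c*κ/S' with S'(0) = 1, then c is the κ-coefficient of S and S' = c*κ/(S - 1).
S_1 = c0/f = 1 + (817/217)*κ + (493928/60543)*κ^2 + ...; c1 = 817/217.
S_2 = c1*κ/(S_1 - 1) = 1 + (-493928/227943)*κ + ...; c2 = -493928/227943.

The regular C-fraction coefficients are [-341/98, 817/217, -493928/227943].


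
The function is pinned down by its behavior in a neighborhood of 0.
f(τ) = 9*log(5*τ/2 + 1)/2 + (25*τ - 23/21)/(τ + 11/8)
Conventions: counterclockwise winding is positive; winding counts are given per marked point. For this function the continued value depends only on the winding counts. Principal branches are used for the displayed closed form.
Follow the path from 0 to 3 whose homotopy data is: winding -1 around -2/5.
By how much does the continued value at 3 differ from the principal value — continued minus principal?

The rational part is single-valued and drops out of the difference; each branch term changes only by its own monodromy.
(9/2)*log(1 - τ/(-2/5)): each positive loop around -2/5 adds 2*pi*i to the log, so winding -1 contributes (9/2)*(-1)*2*pi*i = -(9)*pi*i.
Summing the contributions at τ = 3 gives -(9)*pi*i.

Continued minus principal equals -(9)*pi*i.


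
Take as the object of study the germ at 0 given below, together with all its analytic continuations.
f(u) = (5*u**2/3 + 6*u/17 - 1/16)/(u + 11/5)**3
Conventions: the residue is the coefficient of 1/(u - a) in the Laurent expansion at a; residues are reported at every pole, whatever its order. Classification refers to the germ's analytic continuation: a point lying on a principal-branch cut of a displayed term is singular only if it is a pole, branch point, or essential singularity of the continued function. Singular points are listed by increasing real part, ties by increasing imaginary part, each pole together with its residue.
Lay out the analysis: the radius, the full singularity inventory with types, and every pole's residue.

Radius of convergence at 0: 11/5.
At -11/5: a pole of order 3; residue 5/3.

Denominator factor (u + 11/5)^3: pole of order 3 at -11/5, modulus 11/5.
The radius of convergence is the smallest modulus among the singular points: 11/5.
At the order-3 pole -11/5 set g(u) = (u - (-11/5))^3*f(u) = 5*u**2/3 + 6*u/17 - 1/16.
Order-3 pole: residue = g''(a)/2; g''(-11/5) = 10/3, so the residue is 5/3.


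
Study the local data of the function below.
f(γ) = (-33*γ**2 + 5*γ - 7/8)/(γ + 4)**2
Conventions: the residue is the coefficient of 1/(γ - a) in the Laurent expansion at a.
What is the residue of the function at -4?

The residue is 269.

At the order-2 pole -4 set g(γ) = (γ - (-4))^2*f(γ) = -33*γ**2 + 5*γ - 7/8.
Order-2 pole: residue = g'(a); g'(-4) = 269, so the residue is 269.


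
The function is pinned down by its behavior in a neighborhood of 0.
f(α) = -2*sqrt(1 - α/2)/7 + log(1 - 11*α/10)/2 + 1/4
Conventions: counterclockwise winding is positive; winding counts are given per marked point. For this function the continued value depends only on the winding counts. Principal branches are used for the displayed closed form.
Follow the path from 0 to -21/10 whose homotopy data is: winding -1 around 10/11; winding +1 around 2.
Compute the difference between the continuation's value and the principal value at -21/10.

The rational part is single-valued and drops out of the difference; each branch term changes only by its own monodromy.
(-2/7)*sqrt(1 - α/(2)): winding +1 is odd, the square root flips sign, contributing -2*(-2/7)*sqrt(1 - (-21/10)/(2)) = -2*(-2/7)*sqrt(41/20) = (2/35)*sqrt(205).
(1/2)*log(1 - α/(10/11)): each positive loop around 10/11 adds 2*pi*i to the log, so winding -1 contributes (1/2)*(-1)*2*pi*i = -pi*i.
Summing the contributions at α = -21/10 gives ((2/35)*sqrt(205)) - (pi)*i.

Continued minus principal equals ((2/35)*sqrt(205)) - (pi)*i.


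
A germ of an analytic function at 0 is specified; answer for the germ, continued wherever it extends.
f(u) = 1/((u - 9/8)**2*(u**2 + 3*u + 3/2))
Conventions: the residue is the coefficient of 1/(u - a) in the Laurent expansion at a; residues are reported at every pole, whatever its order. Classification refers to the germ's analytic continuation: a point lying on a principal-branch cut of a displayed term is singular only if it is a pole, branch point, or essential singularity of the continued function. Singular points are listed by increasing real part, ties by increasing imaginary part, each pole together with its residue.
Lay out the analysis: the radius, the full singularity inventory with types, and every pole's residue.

Denominator factor (u - 9/8)^2: pole of order 2 at 9/8, modulus 9/8.
Denominator factor (u**2 + 3*u + 3/2): discriminant 3, real irrational roots -3/2 + (1/2)*sqrt(3) and -3/2 - (1/2)*sqrt(3); poles of order 1, moduli 3/2 - (1/2)*sqrt(3) and 3/2 + (1/2)*sqrt(3).
The radius of convergence is the smallest modulus among the singular points: 3/2 - (1/2)*sqrt(3).
The factor u**2 + 3*u + 3/2 splits as (u - a)(u - a') with a = -3/2 - (1/2)*sqrt(3), a' = -3/2 + (1/2)*sqrt(3). At the order-1 pole a set g(u) = (u - a)*f(u) = [(u - 9/8)**(-2)] / (u - a').
Simple pole: residue = g(a) at a = -3/2 - (1/2)*sqrt(3), which is 3584/51483 - (10432/154449)*sqrt(3).
The factor u**2 + 3*u + 3/2 splits as (u - a)(u - a') with a = -3/2 + (1/2)*sqrt(3), a' = -3/2 - (1/2)*sqrt(3). At the order-1 pole a set g(u) = (u - a)*f(u) = [(u - 9/8)**(-2)] / (u - a').
Simple pole: residue = g(a) at a = -3/2 + (1/2)*sqrt(3), which is 3584/51483 + (10432/154449)*sqrt(3).
At the order-2 pole 9/8 set g(u) = (u - (9/8))^2*f(u) = 1/(u**2 + 3*u + 3/2).
Order-2 pole: residue = g'(a); g'(9/8) = -7168/51483, so the residue is -7168/51483.
List the singular points by increasing real part (a conjugate pair: the negative imaginary part first).

Radius of convergence at 0: 3/2 - (1/2)*sqrt(3).
At -3/2 - (1/2)*sqrt(3): a pole of order 1; residue 3584/51483 - (10432/154449)*sqrt(3).
At -3/2 + (1/2)*sqrt(3): a pole of order 1; residue 3584/51483 + (10432/154449)*sqrt(3).
At 9/8: a pole of order 2; residue -7168/51483.


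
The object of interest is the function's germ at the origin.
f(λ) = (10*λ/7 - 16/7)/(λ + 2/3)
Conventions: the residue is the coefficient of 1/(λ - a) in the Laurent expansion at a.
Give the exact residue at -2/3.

The residue is -68/21.

At the order-1 pole -2/3 set g(λ) = (λ - (-2/3))*f(λ) = 10*λ/7 - 16/7.
Simple pole: residue = g(a) at a = -2/3, which is -68/21.


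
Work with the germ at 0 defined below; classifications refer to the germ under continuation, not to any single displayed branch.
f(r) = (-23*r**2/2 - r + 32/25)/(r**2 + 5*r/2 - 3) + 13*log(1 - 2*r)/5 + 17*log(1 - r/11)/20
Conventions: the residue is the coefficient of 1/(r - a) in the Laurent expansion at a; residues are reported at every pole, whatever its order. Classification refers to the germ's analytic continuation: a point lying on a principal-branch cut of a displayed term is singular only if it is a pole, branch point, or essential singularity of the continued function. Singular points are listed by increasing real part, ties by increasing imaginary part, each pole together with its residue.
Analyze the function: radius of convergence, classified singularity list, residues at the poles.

Denominator factor (r**2 + 5*r/2 - 3): discriminant 73/4, real irrational roots -5/4 + (1/4)*sqrt(73) and -5/4 - (1/4)*sqrt(73); poles of order 1, moduli -5/4 + (1/4)*sqrt(73) and 5/4 + (1/4)*sqrt(73).
Branch term (17/20)*log(1 - r/(11)): its argument vanishes at r = 11, a logarithmic branch point, modulus 11.
Branch term (13/5)*log(1 - r/(1/2)): its argument vanishes at r = 1/2, a logarithmic branch point, modulus 1/2.
The radius of convergence is the smallest modulus among the singular points: 1/2.
The branch terms are analytic at -5/4 - (1/4)*sqrt(73) and contribute nothing to the residue; only the rational part matters.
The factor r**2 + 5*r/2 - 3 splits as (r - a)(r - a') with a = -5/4 - (1/4)*sqrt(73), a' = -5/4 + (1/4)*sqrt(73). At the order-1 pole a set g(r) = (r - a)*(rational part) = [-23*r**2/2 - r + 32/25] / (r - a').
Simple pole: residue = g(a) at a = -5/4 - (1/4)*sqrt(73), which is 111/8 + (27163/14600)*sqrt(73).
The branch terms are analytic at -5/4 + (1/4)*sqrt(73) and contribute nothing to the residue; only the rational part matters.
The factor r**2 + 5*r/2 - 3 splits as (r - a)(r - a') with a = -5/4 + (1/4)*sqrt(73), a' = -5/4 - (1/4)*sqrt(73). At the order-1 pole a set g(r) = (r - a)*(rational part) = [-23*r**2/2 - r + 32/25] / (r - a').
Simple pole: residue = g(a) at a = -5/4 + (1/4)*sqrt(73), which is 111/8 - (27163/14600)*sqrt(73).
List the singular points by increasing real part (a conjugate pair: the negative imaginary part first).

Radius of convergence at 0: 1/2.
At -5/4 - (1/4)*sqrt(73): a pole of order 1; residue 111/8 + (27163/14600)*sqrt(73).
At 1/2: a logarithmic branch point.
At -5/4 + (1/4)*sqrt(73): a pole of order 1; residue 111/8 - (27163/14600)*sqrt(73).
At 11: a logarithmic branch point.


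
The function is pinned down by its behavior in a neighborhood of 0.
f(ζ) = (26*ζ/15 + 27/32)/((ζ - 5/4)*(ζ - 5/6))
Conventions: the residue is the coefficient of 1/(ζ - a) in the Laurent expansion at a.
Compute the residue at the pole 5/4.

The residue is 289/40.

At the order-1 pole 5/4 set g(ζ) = (ζ - (5/4))*f(ζ) = (26*ζ/15 + 27/32)/(ζ - 5/6).
Simple pole: residue = g(a) at a = 5/4, which is 289/40.


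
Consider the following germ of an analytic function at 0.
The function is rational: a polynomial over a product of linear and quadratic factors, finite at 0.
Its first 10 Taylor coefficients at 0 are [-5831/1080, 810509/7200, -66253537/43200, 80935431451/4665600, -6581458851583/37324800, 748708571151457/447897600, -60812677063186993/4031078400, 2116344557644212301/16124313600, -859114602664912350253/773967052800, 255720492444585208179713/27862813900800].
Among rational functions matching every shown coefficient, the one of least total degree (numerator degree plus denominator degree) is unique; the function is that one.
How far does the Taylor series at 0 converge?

The radius of convergence is -11/8 + (1/56)*sqrt(7273).

No rational of total degree below 8 reproduces all 10 coefficients; solving the [2/6] Pade equations on them gives f(d) = (-d**2/3 - 17*d/25 + 17/40)/(d**2 - 11*d/4 - 3/7)**3, whose expansion matches every shown term.
Denominator factor (d**2 - 11*d/4 - 3/7)^3: discriminant 1039/112, real irrational roots 11/8 + (1/56)*sqrt(7273) and 11/8 - (1/56)*sqrt(7273); poles of order 3, moduli 11/8 + (1/56)*sqrt(7273) and -11/8 + (1/56)*sqrt(7273).
The radius of convergence is the smallest modulus among the singular points: -11/8 + (1/56)*sqrt(7273).


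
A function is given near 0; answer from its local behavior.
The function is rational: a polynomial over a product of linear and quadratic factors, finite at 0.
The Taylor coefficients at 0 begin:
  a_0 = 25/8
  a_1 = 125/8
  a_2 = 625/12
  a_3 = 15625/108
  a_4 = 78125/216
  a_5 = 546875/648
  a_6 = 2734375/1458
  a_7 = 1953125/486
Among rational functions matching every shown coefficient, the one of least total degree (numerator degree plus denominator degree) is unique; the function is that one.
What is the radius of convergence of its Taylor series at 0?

The radius of convergence is 3/5.

No rational of total degree below 3 reproduces all 8 coefficients; solving the [0/3] Pade equations on them gives f(σ) = -27/(40*(σ - 3/5)**3), whose expansion matches every shown term.
Denominator factor (σ - 3/5)^3: pole of order 3 at 3/5, modulus 3/5.
The radius of convergence is the smallest modulus among the singular points: 3/5.
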